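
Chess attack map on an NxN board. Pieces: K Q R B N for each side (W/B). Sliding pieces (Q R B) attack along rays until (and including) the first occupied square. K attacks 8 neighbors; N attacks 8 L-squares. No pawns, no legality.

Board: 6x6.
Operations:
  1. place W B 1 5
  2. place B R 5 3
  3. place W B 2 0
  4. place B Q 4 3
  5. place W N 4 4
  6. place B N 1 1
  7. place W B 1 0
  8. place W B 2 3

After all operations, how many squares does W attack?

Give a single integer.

Answer: 22

Derivation:
Op 1: place WB@(1,5)
Op 2: place BR@(5,3)
Op 3: place WB@(2,0)
Op 4: place BQ@(4,3)
Op 5: place WN@(4,4)
Op 6: place BN@(1,1)
Op 7: place WB@(1,0)
Op 8: place WB@(2,3)
Per-piece attacks for W:
  WB@(1,0): attacks (2,1) (3,2) (4,3) (0,1) [ray(1,1) blocked at (4,3)]
  WB@(1,5): attacks (2,4) (3,3) (4,2) (5,1) (0,4)
  WB@(2,0): attacks (3,1) (4,2) (5,3) (1,1) [ray(1,1) blocked at (5,3); ray(-1,1) blocked at (1,1)]
  WB@(2,3): attacks (3,4) (4,5) (3,2) (4,1) (5,0) (1,4) (0,5) (1,2) (0,1)
  WN@(4,4): attacks (2,5) (5,2) (3,2) (2,3)
Union (22 distinct): (0,1) (0,4) (0,5) (1,1) (1,2) (1,4) (2,1) (2,3) (2,4) (2,5) (3,1) (3,2) (3,3) (3,4) (4,1) (4,2) (4,3) (4,5) (5,0) (5,1) (5,2) (5,3)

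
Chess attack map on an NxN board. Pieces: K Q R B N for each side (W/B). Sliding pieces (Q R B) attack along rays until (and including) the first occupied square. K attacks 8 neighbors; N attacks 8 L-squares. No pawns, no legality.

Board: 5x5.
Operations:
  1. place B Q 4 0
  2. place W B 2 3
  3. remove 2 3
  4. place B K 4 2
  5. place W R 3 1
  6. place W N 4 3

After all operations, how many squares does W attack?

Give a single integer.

Op 1: place BQ@(4,0)
Op 2: place WB@(2,3)
Op 3: remove (2,3)
Op 4: place BK@(4,2)
Op 5: place WR@(3,1)
Op 6: place WN@(4,3)
Per-piece attacks for W:
  WR@(3,1): attacks (3,2) (3,3) (3,4) (3,0) (4,1) (2,1) (1,1) (0,1)
  WN@(4,3): attacks (2,4) (3,1) (2,2)
Union (11 distinct): (0,1) (1,1) (2,1) (2,2) (2,4) (3,0) (3,1) (3,2) (3,3) (3,4) (4,1)

Answer: 11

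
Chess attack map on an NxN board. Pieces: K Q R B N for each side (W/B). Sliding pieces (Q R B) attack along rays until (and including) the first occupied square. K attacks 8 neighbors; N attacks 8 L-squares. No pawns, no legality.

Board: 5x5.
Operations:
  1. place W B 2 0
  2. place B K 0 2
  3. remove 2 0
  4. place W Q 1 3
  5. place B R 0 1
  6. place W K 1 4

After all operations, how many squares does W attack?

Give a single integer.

Answer: 15

Derivation:
Op 1: place WB@(2,0)
Op 2: place BK@(0,2)
Op 3: remove (2,0)
Op 4: place WQ@(1,3)
Op 5: place BR@(0,1)
Op 6: place WK@(1,4)
Per-piece attacks for W:
  WQ@(1,3): attacks (1,4) (1,2) (1,1) (1,0) (2,3) (3,3) (4,3) (0,3) (2,4) (2,2) (3,1) (4,0) (0,4) (0,2) [ray(0,1) blocked at (1,4); ray(-1,-1) blocked at (0,2)]
  WK@(1,4): attacks (1,3) (2,4) (0,4) (2,3) (0,3)
Union (15 distinct): (0,2) (0,3) (0,4) (1,0) (1,1) (1,2) (1,3) (1,4) (2,2) (2,3) (2,4) (3,1) (3,3) (4,0) (4,3)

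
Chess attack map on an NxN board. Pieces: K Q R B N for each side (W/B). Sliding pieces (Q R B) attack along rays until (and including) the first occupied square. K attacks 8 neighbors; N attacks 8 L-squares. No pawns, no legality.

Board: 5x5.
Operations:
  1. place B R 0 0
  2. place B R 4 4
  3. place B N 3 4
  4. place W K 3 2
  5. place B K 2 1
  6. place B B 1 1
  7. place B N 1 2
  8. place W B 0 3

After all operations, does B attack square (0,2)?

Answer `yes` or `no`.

Op 1: place BR@(0,0)
Op 2: place BR@(4,4)
Op 3: place BN@(3,4)
Op 4: place WK@(3,2)
Op 5: place BK@(2,1)
Op 6: place BB@(1,1)
Op 7: place BN@(1,2)
Op 8: place WB@(0,3)
Per-piece attacks for B:
  BR@(0,0): attacks (0,1) (0,2) (0,3) (1,0) (2,0) (3,0) (4,0) [ray(0,1) blocked at (0,3)]
  BB@(1,1): attacks (2,2) (3,3) (4,4) (2,0) (0,2) (0,0) [ray(1,1) blocked at (4,4); ray(-1,-1) blocked at (0,0)]
  BN@(1,2): attacks (2,4) (3,3) (0,4) (2,0) (3,1) (0,0)
  BK@(2,1): attacks (2,2) (2,0) (3,1) (1,1) (3,2) (3,0) (1,2) (1,0)
  BN@(3,4): attacks (4,2) (2,2) (1,3)
  BR@(4,4): attacks (4,3) (4,2) (4,1) (4,0) (3,4) [ray(-1,0) blocked at (3,4)]
B attacks (0,2): yes

Answer: yes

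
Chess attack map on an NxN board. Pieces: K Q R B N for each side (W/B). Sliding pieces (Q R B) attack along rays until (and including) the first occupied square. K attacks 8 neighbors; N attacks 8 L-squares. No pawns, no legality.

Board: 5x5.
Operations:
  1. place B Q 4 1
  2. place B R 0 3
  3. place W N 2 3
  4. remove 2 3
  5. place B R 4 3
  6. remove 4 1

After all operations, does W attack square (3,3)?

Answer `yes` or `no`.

Answer: no

Derivation:
Op 1: place BQ@(4,1)
Op 2: place BR@(0,3)
Op 3: place WN@(2,3)
Op 4: remove (2,3)
Op 5: place BR@(4,3)
Op 6: remove (4,1)
Per-piece attacks for W:
W attacks (3,3): no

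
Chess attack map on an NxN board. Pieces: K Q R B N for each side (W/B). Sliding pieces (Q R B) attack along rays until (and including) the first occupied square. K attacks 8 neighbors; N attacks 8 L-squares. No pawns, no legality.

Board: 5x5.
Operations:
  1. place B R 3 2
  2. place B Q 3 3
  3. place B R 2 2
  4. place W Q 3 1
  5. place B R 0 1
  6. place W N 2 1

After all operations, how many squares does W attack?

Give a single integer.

Op 1: place BR@(3,2)
Op 2: place BQ@(3,3)
Op 3: place BR@(2,2)
Op 4: place WQ@(3,1)
Op 5: place BR@(0,1)
Op 6: place WN@(2,1)
Per-piece attacks for W:
  WN@(2,1): attacks (3,3) (4,2) (1,3) (0,2) (4,0) (0,0)
  WQ@(3,1): attacks (3,2) (3,0) (4,1) (2,1) (4,2) (4,0) (2,2) (2,0) [ray(0,1) blocked at (3,2); ray(-1,0) blocked at (2,1); ray(-1,1) blocked at (2,2)]
Union (12 distinct): (0,0) (0,2) (1,3) (2,0) (2,1) (2,2) (3,0) (3,2) (3,3) (4,0) (4,1) (4,2)

Answer: 12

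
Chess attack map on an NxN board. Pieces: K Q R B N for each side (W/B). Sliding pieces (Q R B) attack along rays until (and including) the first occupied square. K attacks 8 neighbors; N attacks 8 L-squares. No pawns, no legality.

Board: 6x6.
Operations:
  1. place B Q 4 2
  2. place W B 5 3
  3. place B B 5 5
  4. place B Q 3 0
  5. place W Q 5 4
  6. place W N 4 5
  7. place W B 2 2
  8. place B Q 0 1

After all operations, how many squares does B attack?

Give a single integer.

Op 1: place BQ@(4,2)
Op 2: place WB@(5,3)
Op 3: place BB@(5,5)
Op 4: place BQ@(3,0)
Op 5: place WQ@(5,4)
Op 6: place WN@(4,5)
Op 7: place WB@(2,2)
Op 8: place BQ@(0,1)
Per-piece attacks for B:
  BQ@(0,1): attacks (0,2) (0,3) (0,4) (0,5) (0,0) (1,1) (2,1) (3,1) (4,1) (5,1) (1,2) (2,3) (3,4) (4,5) (1,0) [ray(1,1) blocked at (4,5)]
  BQ@(3,0): attacks (3,1) (3,2) (3,3) (3,4) (3,5) (4,0) (5,0) (2,0) (1,0) (0,0) (4,1) (5,2) (2,1) (1,2) (0,3)
  BQ@(4,2): attacks (4,3) (4,4) (4,5) (4,1) (4,0) (5,2) (3,2) (2,2) (5,3) (5,1) (3,3) (2,4) (1,5) (3,1) (2,0) [ray(0,1) blocked at (4,5); ray(-1,0) blocked at (2,2); ray(1,1) blocked at (5,3)]
  BB@(5,5): attacks (4,4) (3,3) (2,2) [ray(-1,-1) blocked at (2,2)]
Union (28 distinct): (0,0) (0,2) (0,3) (0,4) (0,5) (1,0) (1,1) (1,2) (1,5) (2,0) (2,1) (2,2) (2,3) (2,4) (3,1) (3,2) (3,3) (3,4) (3,5) (4,0) (4,1) (4,3) (4,4) (4,5) (5,0) (5,1) (5,2) (5,3)

Answer: 28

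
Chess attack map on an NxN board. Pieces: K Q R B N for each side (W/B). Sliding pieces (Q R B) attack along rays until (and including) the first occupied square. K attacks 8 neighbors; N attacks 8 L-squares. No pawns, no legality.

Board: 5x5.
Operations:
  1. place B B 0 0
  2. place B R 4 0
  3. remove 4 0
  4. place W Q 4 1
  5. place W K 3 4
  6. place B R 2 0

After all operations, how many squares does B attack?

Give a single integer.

Answer: 11

Derivation:
Op 1: place BB@(0,0)
Op 2: place BR@(4,0)
Op 3: remove (4,0)
Op 4: place WQ@(4,1)
Op 5: place WK@(3,4)
Op 6: place BR@(2,0)
Per-piece attacks for B:
  BB@(0,0): attacks (1,1) (2,2) (3,3) (4,4)
  BR@(2,0): attacks (2,1) (2,2) (2,3) (2,4) (3,0) (4,0) (1,0) (0,0) [ray(-1,0) blocked at (0,0)]
Union (11 distinct): (0,0) (1,0) (1,1) (2,1) (2,2) (2,3) (2,4) (3,0) (3,3) (4,0) (4,4)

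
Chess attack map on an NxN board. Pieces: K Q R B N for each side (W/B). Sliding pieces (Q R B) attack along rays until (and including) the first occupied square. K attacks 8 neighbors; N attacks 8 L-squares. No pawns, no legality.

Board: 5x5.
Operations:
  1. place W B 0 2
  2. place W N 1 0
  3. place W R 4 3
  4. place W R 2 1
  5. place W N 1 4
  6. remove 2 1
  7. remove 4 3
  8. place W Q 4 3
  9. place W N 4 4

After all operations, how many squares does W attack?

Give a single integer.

Answer: 18

Derivation:
Op 1: place WB@(0,2)
Op 2: place WN@(1,0)
Op 3: place WR@(4,3)
Op 4: place WR@(2,1)
Op 5: place WN@(1,4)
Op 6: remove (2,1)
Op 7: remove (4,3)
Op 8: place WQ@(4,3)
Op 9: place WN@(4,4)
Per-piece attacks for W:
  WB@(0,2): attacks (1,3) (2,4) (1,1) (2,0)
  WN@(1,0): attacks (2,2) (3,1) (0,2)
  WN@(1,4): attacks (2,2) (3,3) (0,2)
  WQ@(4,3): attacks (4,4) (4,2) (4,1) (4,0) (3,3) (2,3) (1,3) (0,3) (3,4) (3,2) (2,1) (1,0) [ray(0,1) blocked at (4,4); ray(-1,-1) blocked at (1,0)]
  WN@(4,4): attacks (3,2) (2,3)
Union (18 distinct): (0,2) (0,3) (1,0) (1,1) (1,3) (2,0) (2,1) (2,2) (2,3) (2,4) (3,1) (3,2) (3,3) (3,4) (4,0) (4,1) (4,2) (4,4)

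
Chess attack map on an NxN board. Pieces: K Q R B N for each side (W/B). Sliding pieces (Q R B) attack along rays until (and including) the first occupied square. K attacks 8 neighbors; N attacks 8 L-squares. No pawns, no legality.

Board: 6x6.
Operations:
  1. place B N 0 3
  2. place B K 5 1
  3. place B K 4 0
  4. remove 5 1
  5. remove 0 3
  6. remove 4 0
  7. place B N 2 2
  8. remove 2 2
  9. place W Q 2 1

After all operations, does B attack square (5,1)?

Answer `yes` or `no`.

Op 1: place BN@(0,3)
Op 2: place BK@(5,1)
Op 3: place BK@(4,0)
Op 4: remove (5,1)
Op 5: remove (0,3)
Op 6: remove (4,0)
Op 7: place BN@(2,2)
Op 8: remove (2,2)
Op 9: place WQ@(2,1)
Per-piece attacks for B:
B attacks (5,1): no

Answer: no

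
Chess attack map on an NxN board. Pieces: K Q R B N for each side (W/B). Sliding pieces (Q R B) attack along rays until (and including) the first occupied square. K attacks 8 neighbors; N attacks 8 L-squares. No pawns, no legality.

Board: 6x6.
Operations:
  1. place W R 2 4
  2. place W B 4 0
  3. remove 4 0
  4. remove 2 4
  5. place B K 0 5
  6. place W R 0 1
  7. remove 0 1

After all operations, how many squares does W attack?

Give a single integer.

Op 1: place WR@(2,4)
Op 2: place WB@(4,0)
Op 3: remove (4,0)
Op 4: remove (2,4)
Op 5: place BK@(0,5)
Op 6: place WR@(0,1)
Op 7: remove (0,1)
Per-piece attacks for W:
Union (0 distinct): (none)

Answer: 0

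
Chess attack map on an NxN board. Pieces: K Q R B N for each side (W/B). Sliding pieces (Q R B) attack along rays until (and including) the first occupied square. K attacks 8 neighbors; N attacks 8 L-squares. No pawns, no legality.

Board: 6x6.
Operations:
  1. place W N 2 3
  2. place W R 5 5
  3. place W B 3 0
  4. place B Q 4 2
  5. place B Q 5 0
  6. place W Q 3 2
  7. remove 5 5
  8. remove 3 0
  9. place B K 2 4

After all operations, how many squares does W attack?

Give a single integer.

Answer: 20

Derivation:
Op 1: place WN@(2,3)
Op 2: place WR@(5,5)
Op 3: place WB@(3,0)
Op 4: place BQ@(4,2)
Op 5: place BQ@(5,0)
Op 6: place WQ@(3,2)
Op 7: remove (5,5)
Op 8: remove (3,0)
Op 9: place BK@(2,4)
Per-piece attacks for W:
  WN@(2,3): attacks (3,5) (4,4) (1,5) (0,4) (3,1) (4,2) (1,1) (0,2)
  WQ@(3,2): attacks (3,3) (3,4) (3,5) (3,1) (3,0) (4,2) (2,2) (1,2) (0,2) (4,3) (5,4) (4,1) (5,0) (2,3) (2,1) (1,0) [ray(1,0) blocked at (4,2); ray(1,-1) blocked at (5,0); ray(-1,1) blocked at (2,3)]
Union (20 distinct): (0,2) (0,4) (1,0) (1,1) (1,2) (1,5) (2,1) (2,2) (2,3) (3,0) (3,1) (3,3) (3,4) (3,5) (4,1) (4,2) (4,3) (4,4) (5,0) (5,4)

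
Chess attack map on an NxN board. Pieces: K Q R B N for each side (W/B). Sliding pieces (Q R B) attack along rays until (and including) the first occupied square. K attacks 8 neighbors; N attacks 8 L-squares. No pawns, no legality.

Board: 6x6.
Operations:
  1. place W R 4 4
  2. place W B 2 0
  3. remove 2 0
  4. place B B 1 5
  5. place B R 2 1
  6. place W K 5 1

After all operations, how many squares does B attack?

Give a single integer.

Answer: 13

Derivation:
Op 1: place WR@(4,4)
Op 2: place WB@(2,0)
Op 3: remove (2,0)
Op 4: place BB@(1,5)
Op 5: place BR@(2,1)
Op 6: place WK@(5,1)
Per-piece attacks for B:
  BB@(1,5): attacks (2,4) (3,3) (4,2) (5,1) (0,4) [ray(1,-1) blocked at (5,1)]
  BR@(2,1): attacks (2,2) (2,3) (2,4) (2,5) (2,0) (3,1) (4,1) (5,1) (1,1) (0,1) [ray(1,0) blocked at (5,1)]
Union (13 distinct): (0,1) (0,4) (1,1) (2,0) (2,2) (2,3) (2,4) (2,5) (3,1) (3,3) (4,1) (4,2) (5,1)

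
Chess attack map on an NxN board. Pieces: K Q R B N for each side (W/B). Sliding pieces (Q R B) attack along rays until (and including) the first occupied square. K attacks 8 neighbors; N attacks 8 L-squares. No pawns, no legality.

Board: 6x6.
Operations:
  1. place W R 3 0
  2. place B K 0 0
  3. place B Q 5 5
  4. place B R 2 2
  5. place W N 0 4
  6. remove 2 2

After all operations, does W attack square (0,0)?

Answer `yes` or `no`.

Op 1: place WR@(3,0)
Op 2: place BK@(0,0)
Op 3: place BQ@(5,5)
Op 4: place BR@(2,2)
Op 5: place WN@(0,4)
Op 6: remove (2,2)
Per-piece attacks for W:
  WN@(0,4): attacks (2,5) (1,2) (2,3)
  WR@(3,0): attacks (3,1) (3,2) (3,3) (3,4) (3,5) (4,0) (5,0) (2,0) (1,0) (0,0) [ray(-1,0) blocked at (0,0)]
W attacks (0,0): yes

Answer: yes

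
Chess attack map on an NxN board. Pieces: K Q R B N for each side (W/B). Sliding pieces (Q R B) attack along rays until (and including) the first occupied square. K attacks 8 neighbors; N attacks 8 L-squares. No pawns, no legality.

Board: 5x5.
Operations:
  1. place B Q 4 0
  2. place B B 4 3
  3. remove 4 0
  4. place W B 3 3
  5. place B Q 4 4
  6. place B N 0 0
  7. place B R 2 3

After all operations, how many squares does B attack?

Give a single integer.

Answer: 14

Derivation:
Op 1: place BQ@(4,0)
Op 2: place BB@(4,3)
Op 3: remove (4,0)
Op 4: place WB@(3,3)
Op 5: place BQ@(4,4)
Op 6: place BN@(0,0)
Op 7: place BR@(2,3)
Per-piece attacks for B:
  BN@(0,0): attacks (1,2) (2,1)
  BR@(2,3): attacks (2,4) (2,2) (2,1) (2,0) (3,3) (1,3) (0,3) [ray(1,0) blocked at (3,3)]
  BB@(4,3): attacks (3,4) (3,2) (2,1) (1,0)
  BQ@(4,4): attacks (4,3) (3,4) (2,4) (1,4) (0,4) (3,3) [ray(0,-1) blocked at (4,3); ray(-1,-1) blocked at (3,3)]
Union (14 distinct): (0,3) (0,4) (1,0) (1,2) (1,3) (1,4) (2,0) (2,1) (2,2) (2,4) (3,2) (3,3) (3,4) (4,3)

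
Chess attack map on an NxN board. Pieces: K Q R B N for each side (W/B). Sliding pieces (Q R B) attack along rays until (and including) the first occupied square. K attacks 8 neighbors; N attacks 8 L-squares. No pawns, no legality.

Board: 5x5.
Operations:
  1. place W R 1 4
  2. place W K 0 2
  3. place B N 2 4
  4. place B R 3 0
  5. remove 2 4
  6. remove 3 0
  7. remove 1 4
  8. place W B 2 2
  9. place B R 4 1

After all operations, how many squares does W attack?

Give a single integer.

Op 1: place WR@(1,4)
Op 2: place WK@(0,2)
Op 3: place BN@(2,4)
Op 4: place BR@(3,0)
Op 5: remove (2,4)
Op 6: remove (3,0)
Op 7: remove (1,4)
Op 8: place WB@(2,2)
Op 9: place BR@(4,1)
Per-piece attacks for W:
  WK@(0,2): attacks (0,3) (0,1) (1,2) (1,3) (1,1)
  WB@(2,2): attacks (3,3) (4,4) (3,1) (4,0) (1,3) (0,4) (1,1) (0,0)
Union (11 distinct): (0,0) (0,1) (0,3) (0,4) (1,1) (1,2) (1,3) (3,1) (3,3) (4,0) (4,4)

Answer: 11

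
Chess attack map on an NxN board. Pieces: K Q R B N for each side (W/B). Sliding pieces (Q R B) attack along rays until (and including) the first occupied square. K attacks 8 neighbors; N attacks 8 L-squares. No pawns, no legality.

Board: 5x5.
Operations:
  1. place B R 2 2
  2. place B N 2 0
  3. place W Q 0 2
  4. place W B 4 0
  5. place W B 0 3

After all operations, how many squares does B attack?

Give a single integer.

Answer: 10

Derivation:
Op 1: place BR@(2,2)
Op 2: place BN@(2,0)
Op 3: place WQ@(0,2)
Op 4: place WB@(4,0)
Op 5: place WB@(0,3)
Per-piece attacks for B:
  BN@(2,0): attacks (3,2) (4,1) (1,2) (0,1)
  BR@(2,2): attacks (2,3) (2,4) (2,1) (2,0) (3,2) (4,2) (1,2) (0,2) [ray(0,-1) blocked at (2,0); ray(-1,0) blocked at (0,2)]
Union (10 distinct): (0,1) (0,2) (1,2) (2,0) (2,1) (2,3) (2,4) (3,2) (4,1) (4,2)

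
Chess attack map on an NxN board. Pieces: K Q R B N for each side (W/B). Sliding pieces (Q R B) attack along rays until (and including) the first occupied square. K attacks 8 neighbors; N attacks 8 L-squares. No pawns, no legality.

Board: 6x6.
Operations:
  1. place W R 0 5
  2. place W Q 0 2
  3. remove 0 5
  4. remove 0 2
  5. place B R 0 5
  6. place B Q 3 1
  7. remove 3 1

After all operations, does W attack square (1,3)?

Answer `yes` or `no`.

Answer: no

Derivation:
Op 1: place WR@(0,5)
Op 2: place WQ@(0,2)
Op 3: remove (0,5)
Op 4: remove (0,2)
Op 5: place BR@(0,5)
Op 6: place BQ@(3,1)
Op 7: remove (3,1)
Per-piece attacks for W:
W attacks (1,3): no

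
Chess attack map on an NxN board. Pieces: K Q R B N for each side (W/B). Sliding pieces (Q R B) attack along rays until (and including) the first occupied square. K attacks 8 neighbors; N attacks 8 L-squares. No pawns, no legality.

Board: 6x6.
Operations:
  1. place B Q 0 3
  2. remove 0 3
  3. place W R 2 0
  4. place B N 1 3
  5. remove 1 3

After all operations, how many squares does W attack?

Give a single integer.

Op 1: place BQ@(0,3)
Op 2: remove (0,3)
Op 3: place WR@(2,0)
Op 4: place BN@(1,3)
Op 5: remove (1,3)
Per-piece attacks for W:
  WR@(2,0): attacks (2,1) (2,2) (2,3) (2,4) (2,5) (3,0) (4,0) (5,0) (1,0) (0,0)
Union (10 distinct): (0,0) (1,0) (2,1) (2,2) (2,3) (2,4) (2,5) (3,0) (4,0) (5,0)

Answer: 10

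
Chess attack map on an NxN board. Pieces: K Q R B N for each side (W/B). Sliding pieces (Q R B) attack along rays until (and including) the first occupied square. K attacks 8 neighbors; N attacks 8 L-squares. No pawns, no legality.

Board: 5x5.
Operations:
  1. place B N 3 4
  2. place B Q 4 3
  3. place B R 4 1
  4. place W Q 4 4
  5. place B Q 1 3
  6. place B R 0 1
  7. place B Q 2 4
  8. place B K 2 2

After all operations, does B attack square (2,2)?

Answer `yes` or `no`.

Op 1: place BN@(3,4)
Op 2: place BQ@(4,3)
Op 3: place BR@(4,1)
Op 4: place WQ@(4,4)
Op 5: place BQ@(1,3)
Op 6: place BR@(0,1)
Op 7: place BQ@(2,4)
Op 8: place BK@(2,2)
Per-piece attacks for B:
  BR@(0,1): attacks (0,2) (0,3) (0,4) (0,0) (1,1) (2,1) (3,1) (4,1) [ray(1,0) blocked at (4,1)]
  BQ@(1,3): attacks (1,4) (1,2) (1,1) (1,0) (2,3) (3,3) (4,3) (0,3) (2,4) (2,2) (0,4) (0,2) [ray(1,0) blocked at (4,3); ray(1,1) blocked at (2,4); ray(1,-1) blocked at (2,2)]
  BK@(2,2): attacks (2,3) (2,1) (3,2) (1,2) (3,3) (3,1) (1,3) (1,1)
  BQ@(2,4): attacks (2,3) (2,2) (3,4) (1,4) (0,4) (3,3) (4,2) (1,3) [ray(0,-1) blocked at (2,2); ray(1,0) blocked at (3,4); ray(-1,-1) blocked at (1,3)]
  BN@(3,4): attacks (4,2) (2,2) (1,3)
  BR@(4,1): attacks (4,2) (4,3) (4,0) (3,1) (2,1) (1,1) (0,1) [ray(0,1) blocked at (4,3); ray(-1,0) blocked at (0,1)]
  BQ@(4,3): attacks (4,4) (4,2) (4,1) (3,3) (2,3) (1,3) (3,4) (3,2) (2,1) (1,0) [ray(0,1) blocked at (4,4); ray(0,-1) blocked at (4,1); ray(-1,0) blocked at (1,3); ray(-1,1) blocked at (3,4)]
B attacks (2,2): yes

Answer: yes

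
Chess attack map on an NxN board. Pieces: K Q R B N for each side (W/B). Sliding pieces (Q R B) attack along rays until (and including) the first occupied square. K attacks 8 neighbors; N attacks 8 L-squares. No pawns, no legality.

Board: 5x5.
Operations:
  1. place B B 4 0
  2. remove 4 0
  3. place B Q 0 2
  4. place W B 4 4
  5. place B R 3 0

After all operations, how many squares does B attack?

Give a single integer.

Op 1: place BB@(4,0)
Op 2: remove (4,0)
Op 3: place BQ@(0,2)
Op 4: place WB@(4,4)
Op 5: place BR@(3,0)
Per-piece attacks for B:
  BQ@(0,2): attacks (0,3) (0,4) (0,1) (0,0) (1,2) (2,2) (3,2) (4,2) (1,3) (2,4) (1,1) (2,0)
  BR@(3,0): attacks (3,1) (3,2) (3,3) (3,4) (4,0) (2,0) (1,0) (0,0)
Union (17 distinct): (0,0) (0,1) (0,3) (0,4) (1,0) (1,1) (1,2) (1,3) (2,0) (2,2) (2,4) (3,1) (3,2) (3,3) (3,4) (4,0) (4,2)

Answer: 17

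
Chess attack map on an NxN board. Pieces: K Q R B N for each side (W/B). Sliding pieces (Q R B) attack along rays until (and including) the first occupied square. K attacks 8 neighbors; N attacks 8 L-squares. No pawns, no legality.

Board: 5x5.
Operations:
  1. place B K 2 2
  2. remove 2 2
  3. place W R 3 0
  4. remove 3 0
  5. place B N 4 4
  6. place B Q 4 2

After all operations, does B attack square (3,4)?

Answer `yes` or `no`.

Op 1: place BK@(2,2)
Op 2: remove (2,2)
Op 3: place WR@(3,0)
Op 4: remove (3,0)
Op 5: place BN@(4,4)
Op 6: place BQ@(4,2)
Per-piece attacks for B:
  BQ@(4,2): attacks (4,3) (4,4) (4,1) (4,0) (3,2) (2,2) (1,2) (0,2) (3,3) (2,4) (3,1) (2,0) [ray(0,1) blocked at (4,4)]
  BN@(4,4): attacks (3,2) (2,3)
B attacks (3,4): no

Answer: no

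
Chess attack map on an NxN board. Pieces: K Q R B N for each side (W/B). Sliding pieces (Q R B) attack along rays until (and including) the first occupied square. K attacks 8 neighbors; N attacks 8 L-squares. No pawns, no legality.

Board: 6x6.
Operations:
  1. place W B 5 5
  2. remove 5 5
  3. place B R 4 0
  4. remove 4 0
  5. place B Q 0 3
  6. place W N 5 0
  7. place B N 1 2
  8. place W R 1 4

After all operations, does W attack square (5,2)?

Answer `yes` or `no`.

Answer: no

Derivation:
Op 1: place WB@(5,5)
Op 2: remove (5,5)
Op 3: place BR@(4,0)
Op 4: remove (4,0)
Op 5: place BQ@(0,3)
Op 6: place WN@(5,0)
Op 7: place BN@(1,2)
Op 8: place WR@(1,4)
Per-piece attacks for W:
  WR@(1,4): attacks (1,5) (1,3) (1,2) (2,4) (3,4) (4,4) (5,4) (0,4) [ray(0,-1) blocked at (1,2)]
  WN@(5,0): attacks (4,2) (3,1)
W attacks (5,2): no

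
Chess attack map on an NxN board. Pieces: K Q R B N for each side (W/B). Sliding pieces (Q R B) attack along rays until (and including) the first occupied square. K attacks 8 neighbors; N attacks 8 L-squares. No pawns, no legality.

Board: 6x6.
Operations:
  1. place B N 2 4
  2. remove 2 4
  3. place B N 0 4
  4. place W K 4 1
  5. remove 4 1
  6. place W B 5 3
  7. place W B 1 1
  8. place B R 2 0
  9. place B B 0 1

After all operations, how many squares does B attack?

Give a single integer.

Answer: 13

Derivation:
Op 1: place BN@(2,4)
Op 2: remove (2,4)
Op 3: place BN@(0,4)
Op 4: place WK@(4,1)
Op 5: remove (4,1)
Op 6: place WB@(5,3)
Op 7: place WB@(1,1)
Op 8: place BR@(2,0)
Op 9: place BB@(0,1)
Per-piece attacks for B:
  BB@(0,1): attacks (1,2) (2,3) (3,4) (4,5) (1,0)
  BN@(0,4): attacks (2,5) (1,2) (2,3)
  BR@(2,0): attacks (2,1) (2,2) (2,3) (2,4) (2,5) (3,0) (4,0) (5,0) (1,0) (0,0)
Union (13 distinct): (0,0) (1,0) (1,2) (2,1) (2,2) (2,3) (2,4) (2,5) (3,0) (3,4) (4,0) (4,5) (5,0)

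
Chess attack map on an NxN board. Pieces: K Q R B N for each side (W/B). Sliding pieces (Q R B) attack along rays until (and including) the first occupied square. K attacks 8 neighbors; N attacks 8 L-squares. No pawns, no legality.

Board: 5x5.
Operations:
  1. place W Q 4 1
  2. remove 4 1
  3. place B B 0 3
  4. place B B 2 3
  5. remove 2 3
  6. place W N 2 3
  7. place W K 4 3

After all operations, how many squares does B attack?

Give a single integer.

Answer: 4

Derivation:
Op 1: place WQ@(4,1)
Op 2: remove (4,1)
Op 3: place BB@(0,3)
Op 4: place BB@(2,3)
Op 5: remove (2,3)
Op 6: place WN@(2,3)
Op 7: place WK@(4,3)
Per-piece attacks for B:
  BB@(0,3): attacks (1,4) (1,2) (2,1) (3,0)
Union (4 distinct): (1,2) (1,4) (2,1) (3,0)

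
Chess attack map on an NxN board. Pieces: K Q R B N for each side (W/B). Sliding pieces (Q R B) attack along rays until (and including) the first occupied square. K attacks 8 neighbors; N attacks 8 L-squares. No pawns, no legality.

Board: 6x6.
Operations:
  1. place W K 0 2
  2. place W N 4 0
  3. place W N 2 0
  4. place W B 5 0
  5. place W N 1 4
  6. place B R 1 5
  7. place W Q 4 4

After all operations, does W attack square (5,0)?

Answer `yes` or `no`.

Answer: no

Derivation:
Op 1: place WK@(0,2)
Op 2: place WN@(4,0)
Op 3: place WN@(2,0)
Op 4: place WB@(5,0)
Op 5: place WN@(1,4)
Op 6: place BR@(1,5)
Op 7: place WQ@(4,4)
Per-piece attacks for W:
  WK@(0,2): attacks (0,3) (0,1) (1,2) (1,3) (1,1)
  WN@(1,4): attacks (3,5) (2,2) (3,3) (0,2)
  WN@(2,0): attacks (3,2) (4,1) (1,2) (0,1)
  WN@(4,0): attacks (5,2) (3,2) (2,1)
  WQ@(4,4): attacks (4,5) (4,3) (4,2) (4,1) (4,0) (5,4) (3,4) (2,4) (1,4) (5,5) (5,3) (3,5) (3,3) (2,2) (1,1) (0,0) [ray(0,-1) blocked at (4,0); ray(-1,0) blocked at (1,4)]
  WB@(5,0): attacks (4,1) (3,2) (2,3) (1,4) [ray(-1,1) blocked at (1,4)]
W attacks (5,0): no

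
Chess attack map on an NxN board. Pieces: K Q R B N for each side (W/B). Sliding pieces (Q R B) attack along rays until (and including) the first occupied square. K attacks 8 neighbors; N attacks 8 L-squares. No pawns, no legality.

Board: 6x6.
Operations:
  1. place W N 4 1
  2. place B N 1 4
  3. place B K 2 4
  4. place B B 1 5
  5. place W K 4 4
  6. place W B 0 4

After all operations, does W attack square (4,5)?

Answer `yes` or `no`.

Op 1: place WN@(4,1)
Op 2: place BN@(1,4)
Op 3: place BK@(2,4)
Op 4: place BB@(1,5)
Op 5: place WK@(4,4)
Op 6: place WB@(0,4)
Per-piece attacks for W:
  WB@(0,4): attacks (1,5) (1,3) (2,2) (3,1) (4,0) [ray(1,1) blocked at (1,5)]
  WN@(4,1): attacks (5,3) (3,3) (2,2) (2,0)
  WK@(4,4): attacks (4,5) (4,3) (5,4) (3,4) (5,5) (5,3) (3,5) (3,3)
W attacks (4,5): yes

Answer: yes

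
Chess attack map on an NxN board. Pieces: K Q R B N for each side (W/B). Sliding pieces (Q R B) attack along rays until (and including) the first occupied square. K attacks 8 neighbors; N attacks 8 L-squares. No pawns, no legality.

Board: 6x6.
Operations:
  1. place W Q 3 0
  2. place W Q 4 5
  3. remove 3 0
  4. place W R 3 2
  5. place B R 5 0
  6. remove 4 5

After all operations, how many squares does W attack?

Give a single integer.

Answer: 10

Derivation:
Op 1: place WQ@(3,0)
Op 2: place WQ@(4,5)
Op 3: remove (3,0)
Op 4: place WR@(3,2)
Op 5: place BR@(5,0)
Op 6: remove (4,5)
Per-piece attacks for W:
  WR@(3,2): attacks (3,3) (3,4) (3,5) (3,1) (3,0) (4,2) (5,2) (2,2) (1,2) (0,2)
Union (10 distinct): (0,2) (1,2) (2,2) (3,0) (3,1) (3,3) (3,4) (3,5) (4,2) (5,2)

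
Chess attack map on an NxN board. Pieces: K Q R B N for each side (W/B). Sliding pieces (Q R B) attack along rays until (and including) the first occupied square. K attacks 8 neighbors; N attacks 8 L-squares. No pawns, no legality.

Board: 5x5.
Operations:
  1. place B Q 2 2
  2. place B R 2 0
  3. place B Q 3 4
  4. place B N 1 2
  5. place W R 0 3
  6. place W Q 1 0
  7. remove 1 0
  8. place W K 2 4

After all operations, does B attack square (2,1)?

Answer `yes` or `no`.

Op 1: place BQ@(2,2)
Op 2: place BR@(2,0)
Op 3: place BQ@(3,4)
Op 4: place BN@(1,2)
Op 5: place WR@(0,3)
Op 6: place WQ@(1,0)
Op 7: remove (1,0)
Op 8: place WK@(2,4)
Per-piece attacks for B:
  BN@(1,2): attacks (2,4) (3,3) (0,4) (2,0) (3,1) (0,0)
  BR@(2,0): attacks (2,1) (2,2) (3,0) (4,0) (1,0) (0,0) [ray(0,1) blocked at (2,2)]
  BQ@(2,2): attacks (2,3) (2,4) (2,1) (2,0) (3,2) (4,2) (1,2) (3,3) (4,4) (3,1) (4,0) (1,3) (0,4) (1,1) (0,0) [ray(0,1) blocked at (2,4); ray(0,-1) blocked at (2,0); ray(-1,0) blocked at (1,2)]
  BQ@(3,4): attacks (3,3) (3,2) (3,1) (3,0) (4,4) (2,4) (4,3) (2,3) (1,2) [ray(-1,0) blocked at (2,4); ray(-1,-1) blocked at (1,2)]
B attacks (2,1): yes

Answer: yes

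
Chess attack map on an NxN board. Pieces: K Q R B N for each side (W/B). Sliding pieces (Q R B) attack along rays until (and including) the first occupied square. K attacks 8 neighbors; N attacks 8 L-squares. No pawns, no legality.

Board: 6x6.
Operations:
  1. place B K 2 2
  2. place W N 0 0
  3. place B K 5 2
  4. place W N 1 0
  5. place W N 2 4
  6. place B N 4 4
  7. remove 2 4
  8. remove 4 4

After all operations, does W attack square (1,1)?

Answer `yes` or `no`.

Answer: no

Derivation:
Op 1: place BK@(2,2)
Op 2: place WN@(0,0)
Op 3: place BK@(5,2)
Op 4: place WN@(1,0)
Op 5: place WN@(2,4)
Op 6: place BN@(4,4)
Op 7: remove (2,4)
Op 8: remove (4,4)
Per-piece attacks for W:
  WN@(0,0): attacks (1,2) (2,1)
  WN@(1,0): attacks (2,2) (3,1) (0,2)
W attacks (1,1): no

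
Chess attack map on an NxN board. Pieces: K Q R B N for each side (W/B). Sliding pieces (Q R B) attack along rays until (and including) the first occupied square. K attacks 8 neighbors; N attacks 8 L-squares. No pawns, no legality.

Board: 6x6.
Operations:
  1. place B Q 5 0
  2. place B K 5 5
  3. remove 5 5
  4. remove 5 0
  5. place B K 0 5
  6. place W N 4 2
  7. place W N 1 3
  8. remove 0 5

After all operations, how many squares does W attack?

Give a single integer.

Op 1: place BQ@(5,0)
Op 2: place BK@(5,5)
Op 3: remove (5,5)
Op 4: remove (5,0)
Op 5: place BK@(0,5)
Op 6: place WN@(4,2)
Op 7: place WN@(1,3)
Op 8: remove (0,5)
Per-piece attacks for W:
  WN@(1,3): attacks (2,5) (3,4) (0,5) (2,1) (3,2) (0,1)
  WN@(4,2): attacks (5,4) (3,4) (2,3) (5,0) (3,0) (2,1)
Union (10 distinct): (0,1) (0,5) (2,1) (2,3) (2,5) (3,0) (3,2) (3,4) (5,0) (5,4)

Answer: 10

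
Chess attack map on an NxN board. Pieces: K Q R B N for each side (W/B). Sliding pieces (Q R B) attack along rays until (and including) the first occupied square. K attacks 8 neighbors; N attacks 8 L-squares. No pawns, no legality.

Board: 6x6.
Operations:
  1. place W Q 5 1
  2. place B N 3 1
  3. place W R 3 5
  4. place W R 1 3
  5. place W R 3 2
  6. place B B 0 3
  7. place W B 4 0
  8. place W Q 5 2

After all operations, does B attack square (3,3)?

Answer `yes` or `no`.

Answer: no

Derivation:
Op 1: place WQ@(5,1)
Op 2: place BN@(3,1)
Op 3: place WR@(3,5)
Op 4: place WR@(1,3)
Op 5: place WR@(3,2)
Op 6: place BB@(0,3)
Op 7: place WB@(4,0)
Op 8: place WQ@(5,2)
Per-piece attacks for B:
  BB@(0,3): attacks (1,4) (2,5) (1,2) (2,1) (3,0)
  BN@(3,1): attacks (4,3) (5,2) (2,3) (1,2) (5,0) (1,0)
B attacks (3,3): no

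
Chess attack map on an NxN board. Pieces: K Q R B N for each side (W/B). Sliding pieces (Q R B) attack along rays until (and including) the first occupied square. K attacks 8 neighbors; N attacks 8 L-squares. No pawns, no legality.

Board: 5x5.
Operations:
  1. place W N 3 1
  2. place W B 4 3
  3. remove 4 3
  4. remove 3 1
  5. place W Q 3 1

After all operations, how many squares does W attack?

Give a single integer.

Answer: 14

Derivation:
Op 1: place WN@(3,1)
Op 2: place WB@(4,3)
Op 3: remove (4,3)
Op 4: remove (3,1)
Op 5: place WQ@(3,1)
Per-piece attacks for W:
  WQ@(3,1): attacks (3,2) (3,3) (3,4) (3,0) (4,1) (2,1) (1,1) (0,1) (4,2) (4,0) (2,2) (1,3) (0,4) (2,0)
Union (14 distinct): (0,1) (0,4) (1,1) (1,3) (2,0) (2,1) (2,2) (3,0) (3,2) (3,3) (3,4) (4,0) (4,1) (4,2)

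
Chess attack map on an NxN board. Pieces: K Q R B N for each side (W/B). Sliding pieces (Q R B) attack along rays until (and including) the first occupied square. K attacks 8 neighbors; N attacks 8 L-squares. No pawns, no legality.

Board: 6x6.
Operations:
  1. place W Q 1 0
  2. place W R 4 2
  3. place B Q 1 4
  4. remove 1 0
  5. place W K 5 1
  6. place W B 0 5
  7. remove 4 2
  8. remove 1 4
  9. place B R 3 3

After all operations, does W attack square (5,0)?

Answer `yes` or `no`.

Answer: yes

Derivation:
Op 1: place WQ@(1,0)
Op 2: place WR@(4,2)
Op 3: place BQ@(1,4)
Op 4: remove (1,0)
Op 5: place WK@(5,1)
Op 6: place WB@(0,5)
Op 7: remove (4,2)
Op 8: remove (1,4)
Op 9: place BR@(3,3)
Per-piece attacks for W:
  WB@(0,5): attacks (1,4) (2,3) (3,2) (4,1) (5,0)
  WK@(5,1): attacks (5,2) (5,0) (4,1) (4,2) (4,0)
W attacks (5,0): yes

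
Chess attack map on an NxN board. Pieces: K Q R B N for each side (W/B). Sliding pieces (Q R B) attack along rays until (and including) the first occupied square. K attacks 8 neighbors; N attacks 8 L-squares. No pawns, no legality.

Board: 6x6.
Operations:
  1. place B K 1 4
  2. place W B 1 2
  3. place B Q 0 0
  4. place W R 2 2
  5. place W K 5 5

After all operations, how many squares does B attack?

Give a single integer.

Op 1: place BK@(1,4)
Op 2: place WB@(1,2)
Op 3: place BQ@(0,0)
Op 4: place WR@(2,2)
Op 5: place WK@(5,5)
Per-piece attacks for B:
  BQ@(0,0): attacks (0,1) (0,2) (0,3) (0,4) (0,5) (1,0) (2,0) (3,0) (4,0) (5,0) (1,1) (2,2) [ray(1,1) blocked at (2,2)]
  BK@(1,4): attacks (1,5) (1,3) (2,4) (0,4) (2,5) (2,3) (0,5) (0,3)
Union (17 distinct): (0,1) (0,2) (0,3) (0,4) (0,5) (1,0) (1,1) (1,3) (1,5) (2,0) (2,2) (2,3) (2,4) (2,5) (3,0) (4,0) (5,0)

Answer: 17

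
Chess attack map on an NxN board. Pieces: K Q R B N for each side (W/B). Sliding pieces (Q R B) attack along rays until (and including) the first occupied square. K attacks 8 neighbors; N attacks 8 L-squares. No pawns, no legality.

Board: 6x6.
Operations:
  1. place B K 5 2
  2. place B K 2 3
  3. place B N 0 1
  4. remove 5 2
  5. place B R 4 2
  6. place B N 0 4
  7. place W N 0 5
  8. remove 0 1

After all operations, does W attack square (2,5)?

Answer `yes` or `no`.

Op 1: place BK@(5,2)
Op 2: place BK@(2,3)
Op 3: place BN@(0,1)
Op 4: remove (5,2)
Op 5: place BR@(4,2)
Op 6: place BN@(0,4)
Op 7: place WN@(0,5)
Op 8: remove (0,1)
Per-piece attacks for W:
  WN@(0,5): attacks (1,3) (2,4)
W attacks (2,5): no

Answer: no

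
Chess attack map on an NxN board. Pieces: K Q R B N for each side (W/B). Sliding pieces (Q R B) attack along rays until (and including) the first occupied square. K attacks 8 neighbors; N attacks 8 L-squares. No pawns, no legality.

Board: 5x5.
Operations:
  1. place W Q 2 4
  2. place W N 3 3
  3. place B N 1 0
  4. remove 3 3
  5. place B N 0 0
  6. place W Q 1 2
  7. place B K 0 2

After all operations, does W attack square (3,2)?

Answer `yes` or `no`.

Answer: yes

Derivation:
Op 1: place WQ@(2,4)
Op 2: place WN@(3,3)
Op 3: place BN@(1,0)
Op 4: remove (3,3)
Op 5: place BN@(0,0)
Op 6: place WQ@(1,2)
Op 7: place BK@(0,2)
Per-piece attacks for W:
  WQ@(1,2): attacks (1,3) (1,4) (1,1) (1,0) (2,2) (3,2) (4,2) (0,2) (2,3) (3,4) (2,1) (3,0) (0,3) (0,1) [ray(0,-1) blocked at (1,0); ray(-1,0) blocked at (0,2)]
  WQ@(2,4): attacks (2,3) (2,2) (2,1) (2,0) (3,4) (4,4) (1,4) (0,4) (3,3) (4,2) (1,3) (0,2) [ray(-1,-1) blocked at (0,2)]
W attacks (3,2): yes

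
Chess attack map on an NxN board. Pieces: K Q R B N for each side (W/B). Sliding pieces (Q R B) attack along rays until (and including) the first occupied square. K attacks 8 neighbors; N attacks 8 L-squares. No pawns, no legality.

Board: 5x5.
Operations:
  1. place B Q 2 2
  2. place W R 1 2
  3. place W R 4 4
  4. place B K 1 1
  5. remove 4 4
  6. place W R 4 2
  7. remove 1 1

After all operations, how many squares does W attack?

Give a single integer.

Answer: 11

Derivation:
Op 1: place BQ@(2,2)
Op 2: place WR@(1,2)
Op 3: place WR@(4,4)
Op 4: place BK@(1,1)
Op 5: remove (4,4)
Op 6: place WR@(4,2)
Op 7: remove (1,1)
Per-piece attacks for W:
  WR@(1,2): attacks (1,3) (1,4) (1,1) (1,0) (2,2) (0,2) [ray(1,0) blocked at (2,2)]
  WR@(4,2): attacks (4,3) (4,4) (4,1) (4,0) (3,2) (2,2) [ray(-1,0) blocked at (2,2)]
Union (11 distinct): (0,2) (1,0) (1,1) (1,3) (1,4) (2,2) (3,2) (4,0) (4,1) (4,3) (4,4)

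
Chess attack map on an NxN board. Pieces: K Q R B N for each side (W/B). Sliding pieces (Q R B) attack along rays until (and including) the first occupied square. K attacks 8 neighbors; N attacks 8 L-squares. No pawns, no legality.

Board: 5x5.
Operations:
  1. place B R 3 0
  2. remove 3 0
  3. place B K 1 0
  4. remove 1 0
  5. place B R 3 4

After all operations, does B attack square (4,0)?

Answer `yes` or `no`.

Answer: no

Derivation:
Op 1: place BR@(3,0)
Op 2: remove (3,0)
Op 3: place BK@(1,0)
Op 4: remove (1,0)
Op 5: place BR@(3,4)
Per-piece attacks for B:
  BR@(3,4): attacks (3,3) (3,2) (3,1) (3,0) (4,4) (2,4) (1,4) (0,4)
B attacks (4,0): no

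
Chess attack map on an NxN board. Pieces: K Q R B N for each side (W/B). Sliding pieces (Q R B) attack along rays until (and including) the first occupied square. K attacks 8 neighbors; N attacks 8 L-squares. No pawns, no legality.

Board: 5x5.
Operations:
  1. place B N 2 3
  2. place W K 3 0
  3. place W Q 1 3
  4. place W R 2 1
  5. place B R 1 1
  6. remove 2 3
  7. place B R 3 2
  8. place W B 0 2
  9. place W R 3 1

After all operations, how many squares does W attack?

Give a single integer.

Answer: 19

Derivation:
Op 1: place BN@(2,3)
Op 2: place WK@(3,0)
Op 3: place WQ@(1,3)
Op 4: place WR@(2,1)
Op 5: place BR@(1,1)
Op 6: remove (2,3)
Op 7: place BR@(3,2)
Op 8: place WB@(0,2)
Op 9: place WR@(3,1)
Per-piece attacks for W:
  WB@(0,2): attacks (1,3) (1,1) [ray(1,1) blocked at (1,3); ray(1,-1) blocked at (1,1)]
  WQ@(1,3): attacks (1,4) (1,2) (1,1) (2,3) (3,3) (4,3) (0,3) (2,4) (2,2) (3,1) (0,4) (0,2) [ray(0,-1) blocked at (1,1); ray(1,-1) blocked at (3,1); ray(-1,-1) blocked at (0,2)]
  WR@(2,1): attacks (2,2) (2,3) (2,4) (2,0) (3,1) (1,1) [ray(1,0) blocked at (3,1); ray(-1,0) blocked at (1,1)]
  WK@(3,0): attacks (3,1) (4,0) (2,0) (4,1) (2,1)
  WR@(3,1): attacks (3,2) (3,0) (4,1) (2,1) [ray(0,1) blocked at (3,2); ray(0,-1) blocked at (3,0); ray(-1,0) blocked at (2,1)]
Union (19 distinct): (0,2) (0,3) (0,4) (1,1) (1,2) (1,3) (1,4) (2,0) (2,1) (2,2) (2,3) (2,4) (3,0) (3,1) (3,2) (3,3) (4,0) (4,1) (4,3)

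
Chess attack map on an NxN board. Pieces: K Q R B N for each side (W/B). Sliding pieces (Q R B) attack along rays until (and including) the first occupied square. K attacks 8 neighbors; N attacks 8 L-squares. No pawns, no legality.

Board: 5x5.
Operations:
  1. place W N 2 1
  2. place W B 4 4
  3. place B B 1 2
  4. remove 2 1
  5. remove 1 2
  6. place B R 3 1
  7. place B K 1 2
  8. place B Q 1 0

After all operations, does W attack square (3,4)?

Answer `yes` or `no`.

Answer: no

Derivation:
Op 1: place WN@(2,1)
Op 2: place WB@(4,4)
Op 3: place BB@(1,2)
Op 4: remove (2,1)
Op 5: remove (1,2)
Op 6: place BR@(3,1)
Op 7: place BK@(1,2)
Op 8: place BQ@(1,0)
Per-piece attacks for W:
  WB@(4,4): attacks (3,3) (2,2) (1,1) (0,0)
W attacks (3,4): no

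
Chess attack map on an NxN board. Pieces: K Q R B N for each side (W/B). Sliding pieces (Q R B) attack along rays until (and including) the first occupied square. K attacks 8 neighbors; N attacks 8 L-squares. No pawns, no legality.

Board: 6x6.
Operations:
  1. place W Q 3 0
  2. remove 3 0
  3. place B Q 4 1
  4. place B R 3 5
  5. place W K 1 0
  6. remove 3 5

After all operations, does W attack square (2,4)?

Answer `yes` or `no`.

Answer: no

Derivation:
Op 1: place WQ@(3,0)
Op 2: remove (3,0)
Op 3: place BQ@(4,1)
Op 4: place BR@(3,5)
Op 5: place WK@(1,0)
Op 6: remove (3,5)
Per-piece attacks for W:
  WK@(1,0): attacks (1,1) (2,0) (0,0) (2,1) (0,1)
W attacks (2,4): no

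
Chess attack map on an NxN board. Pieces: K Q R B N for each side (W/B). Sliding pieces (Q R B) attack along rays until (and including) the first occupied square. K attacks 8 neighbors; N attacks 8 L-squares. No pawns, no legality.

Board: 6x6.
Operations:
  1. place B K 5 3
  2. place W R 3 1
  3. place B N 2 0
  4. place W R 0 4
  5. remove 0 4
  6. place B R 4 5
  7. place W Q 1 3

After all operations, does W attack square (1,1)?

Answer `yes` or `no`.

Answer: yes

Derivation:
Op 1: place BK@(5,3)
Op 2: place WR@(3,1)
Op 3: place BN@(2,0)
Op 4: place WR@(0,4)
Op 5: remove (0,4)
Op 6: place BR@(4,5)
Op 7: place WQ@(1,3)
Per-piece attacks for W:
  WQ@(1,3): attacks (1,4) (1,5) (1,2) (1,1) (1,0) (2,3) (3,3) (4,3) (5,3) (0,3) (2,4) (3,5) (2,2) (3,1) (0,4) (0,2) [ray(1,0) blocked at (5,3); ray(1,-1) blocked at (3,1)]
  WR@(3,1): attacks (3,2) (3,3) (3,4) (3,5) (3,0) (4,1) (5,1) (2,1) (1,1) (0,1)
W attacks (1,1): yes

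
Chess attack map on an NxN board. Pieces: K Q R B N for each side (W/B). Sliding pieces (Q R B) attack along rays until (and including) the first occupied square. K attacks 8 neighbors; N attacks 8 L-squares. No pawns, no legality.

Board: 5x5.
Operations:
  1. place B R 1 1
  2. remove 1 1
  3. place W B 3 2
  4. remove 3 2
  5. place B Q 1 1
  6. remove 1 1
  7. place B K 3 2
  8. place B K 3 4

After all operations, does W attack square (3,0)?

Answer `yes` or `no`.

Op 1: place BR@(1,1)
Op 2: remove (1,1)
Op 3: place WB@(3,2)
Op 4: remove (3,2)
Op 5: place BQ@(1,1)
Op 6: remove (1,1)
Op 7: place BK@(3,2)
Op 8: place BK@(3,4)
Per-piece attacks for W:
W attacks (3,0): no

Answer: no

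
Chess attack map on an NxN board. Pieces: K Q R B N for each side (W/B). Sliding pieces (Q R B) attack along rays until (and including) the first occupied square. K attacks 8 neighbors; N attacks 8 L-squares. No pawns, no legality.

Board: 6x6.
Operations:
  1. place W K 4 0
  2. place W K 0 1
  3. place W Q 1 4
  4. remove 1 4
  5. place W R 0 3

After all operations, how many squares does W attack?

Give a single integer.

Op 1: place WK@(4,0)
Op 2: place WK@(0,1)
Op 3: place WQ@(1,4)
Op 4: remove (1,4)
Op 5: place WR@(0,3)
Per-piece attacks for W:
  WK@(0,1): attacks (0,2) (0,0) (1,1) (1,2) (1,0)
  WR@(0,3): attacks (0,4) (0,5) (0,2) (0,1) (1,3) (2,3) (3,3) (4,3) (5,3) [ray(0,-1) blocked at (0,1)]
  WK@(4,0): attacks (4,1) (5,0) (3,0) (5,1) (3,1)
Union (18 distinct): (0,0) (0,1) (0,2) (0,4) (0,5) (1,0) (1,1) (1,2) (1,3) (2,3) (3,0) (3,1) (3,3) (4,1) (4,3) (5,0) (5,1) (5,3)

Answer: 18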